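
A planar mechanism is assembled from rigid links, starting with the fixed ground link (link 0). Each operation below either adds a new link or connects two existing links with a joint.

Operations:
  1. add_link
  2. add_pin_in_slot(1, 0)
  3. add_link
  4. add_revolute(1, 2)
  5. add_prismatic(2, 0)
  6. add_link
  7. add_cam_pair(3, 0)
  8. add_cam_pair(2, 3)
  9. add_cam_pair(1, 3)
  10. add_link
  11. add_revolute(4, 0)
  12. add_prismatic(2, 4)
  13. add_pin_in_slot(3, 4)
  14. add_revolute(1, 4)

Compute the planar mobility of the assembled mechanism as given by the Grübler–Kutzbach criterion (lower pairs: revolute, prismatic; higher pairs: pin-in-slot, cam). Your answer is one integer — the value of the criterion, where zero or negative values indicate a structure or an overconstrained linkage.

[1;0;0] (link 0 is ground)
L+ [2;0;0]
PS(1,0)∈J2 [2;0;1]
L+ [3;0;1]
R(1,2)∈J1 [3;1;1]
P(2,0)∈J1 [3;2;1]
L+ [4;2;1]
C(3,0)∈J2 [4;2;2]
C(2,3)∈J2 [4;2;3]
C(1,3)∈J2 [4;2;4]
L+ [5;2;4]
R(4,0)∈J1 [5;3;4]
P(2,4)∈J1 [5;4;4]
PS(3,4)∈J2 [5;4;5]
R(1,4)∈J1 [5;5;5]
mobility = 12 − 10 − 5 = -3

M = -3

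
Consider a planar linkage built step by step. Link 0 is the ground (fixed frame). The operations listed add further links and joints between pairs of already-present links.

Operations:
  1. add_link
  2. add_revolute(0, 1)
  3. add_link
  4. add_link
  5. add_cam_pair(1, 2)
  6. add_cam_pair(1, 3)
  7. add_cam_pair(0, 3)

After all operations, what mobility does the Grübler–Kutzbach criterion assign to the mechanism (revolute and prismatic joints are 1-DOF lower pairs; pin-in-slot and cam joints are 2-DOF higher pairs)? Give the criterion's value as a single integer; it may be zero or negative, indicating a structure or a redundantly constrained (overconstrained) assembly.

(L,J1,J2)=(1,0,0); link0 fixed
link1: (2,0,0)
R 0-1 [J1]: (2,1,0)
link2: (3,1,0)
link3: (4,1,0)
C 1-2 [J2]: (4,1,1)
C 1-3 [J2]: (4,1,2)
C 0-3 [J2]: (4,1,3)
Grübler: 3·3 − 2·1 − 3 = 4

M = 4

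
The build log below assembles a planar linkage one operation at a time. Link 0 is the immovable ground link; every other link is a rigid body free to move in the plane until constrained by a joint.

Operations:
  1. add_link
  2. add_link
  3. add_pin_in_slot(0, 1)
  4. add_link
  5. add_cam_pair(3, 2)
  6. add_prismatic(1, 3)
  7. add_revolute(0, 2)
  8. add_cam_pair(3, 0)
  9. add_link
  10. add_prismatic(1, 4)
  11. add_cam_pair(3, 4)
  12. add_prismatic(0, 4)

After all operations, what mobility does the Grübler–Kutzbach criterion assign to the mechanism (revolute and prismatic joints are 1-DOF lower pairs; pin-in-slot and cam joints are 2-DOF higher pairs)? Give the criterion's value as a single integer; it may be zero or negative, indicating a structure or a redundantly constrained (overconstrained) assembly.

link 0 = ground. State L|J1|J2 = 1|0|0
+link1  2|0|0
+link2  3|0|0
PS(0,1) f=2→J2  3|0|1
+link3  4|0|1
C(3,2) f=2→J2  4|0|2
P(1,3) f=1→J1  4|1|2
R(0,2) f=1→J1  4|2|2
C(3,0) f=2→J2  4|2|3
+link4  5|2|3
P(1,4) f=1→J1  5|3|3
C(3,4) f=2→J2  5|3|4
P(0,4) f=1→J1  5|4|4
M = 3(5−1)−2·4−4 = 12−8−4 = 0

M = 0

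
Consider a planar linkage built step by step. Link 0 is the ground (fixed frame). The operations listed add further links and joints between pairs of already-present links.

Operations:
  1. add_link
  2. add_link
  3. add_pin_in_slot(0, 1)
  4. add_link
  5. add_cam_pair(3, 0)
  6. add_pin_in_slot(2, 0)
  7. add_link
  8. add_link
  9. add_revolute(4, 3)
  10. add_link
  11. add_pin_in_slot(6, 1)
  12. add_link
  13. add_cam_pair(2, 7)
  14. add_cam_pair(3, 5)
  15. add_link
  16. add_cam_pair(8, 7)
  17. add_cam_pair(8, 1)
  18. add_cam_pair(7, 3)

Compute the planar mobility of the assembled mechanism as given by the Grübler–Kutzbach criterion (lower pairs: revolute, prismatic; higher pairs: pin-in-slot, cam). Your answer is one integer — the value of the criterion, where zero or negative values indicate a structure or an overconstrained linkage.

M = 13

[1;0;0] (link 0 is ground)
L+ [2;0;0]
L+ [3;0;0]
PS(0,1)∈J2 [3;0;1]
L+ [4;0;1]
C(3,0)∈J2 [4;0;2]
PS(2,0)∈J2 [4;0;3]
L+ [5;0;3]
L+ [6;0;3]
R(4,3)∈J1 [6;1;3]
L+ [7;1;3]
PS(6,1)∈J2 [7;1;4]
L+ [8;1;4]
C(2,7)∈J2 [8;1;5]
C(3,5)∈J2 [8;1;6]
L+ [9;1;6]
C(8,7)∈J2 [9;1;7]
C(8,1)∈J2 [9;1;8]
C(7,3)∈J2 [9;1;9]
mobility = 24 − 2 − 9 = 13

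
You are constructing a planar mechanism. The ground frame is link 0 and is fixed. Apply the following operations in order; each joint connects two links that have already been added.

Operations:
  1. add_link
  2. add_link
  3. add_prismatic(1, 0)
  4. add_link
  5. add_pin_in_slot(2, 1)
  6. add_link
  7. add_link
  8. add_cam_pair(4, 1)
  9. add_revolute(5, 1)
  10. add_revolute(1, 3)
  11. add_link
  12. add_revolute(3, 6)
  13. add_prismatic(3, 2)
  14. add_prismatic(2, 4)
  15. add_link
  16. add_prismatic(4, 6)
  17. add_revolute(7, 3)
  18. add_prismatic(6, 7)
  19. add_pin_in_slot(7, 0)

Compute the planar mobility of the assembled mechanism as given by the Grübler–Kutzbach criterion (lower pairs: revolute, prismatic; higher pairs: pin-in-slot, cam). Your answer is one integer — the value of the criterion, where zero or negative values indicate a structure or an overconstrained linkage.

M = 0

L=1 J1=0 J2=0
add link → L=2 J1=0 J2=0
add link → L=3 J1=0 J2=0
P@1,0 dof=1 J1 → L=3 J1=1 J2=0
add link → L=4 J1=1 J2=0
PS@2,1 dof=2 J2 → L=4 J1=1 J2=1
add link → L=5 J1=1 J2=1
add link → L=6 J1=1 J2=1
C@4,1 dof=2 J2 → L=6 J1=1 J2=2
R@5,1 dof=1 J1 → L=6 J1=2 J2=2
R@1,3 dof=1 J1 → L=6 J1=3 J2=2
add link → L=7 J1=3 J2=2
R@3,6 dof=1 J1 → L=7 J1=4 J2=2
P@3,2 dof=1 J1 → L=7 J1=5 J2=2
P@2,4 dof=1 J1 → L=7 J1=6 J2=2
add link → L=8 J1=6 J2=2
P@4,6 dof=1 J1 → L=8 J1=7 J2=2
R@7,3 dof=1 J1 → L=8 J1=8 J2=2
P@6,7 dof=1 J1 → L=8 J1=9 J2=2
PS@7,0 dof=2 J2 → L=8 J1=9 J2=3
M=3(L−1)−2J1−J2=3·7−2·9−3=0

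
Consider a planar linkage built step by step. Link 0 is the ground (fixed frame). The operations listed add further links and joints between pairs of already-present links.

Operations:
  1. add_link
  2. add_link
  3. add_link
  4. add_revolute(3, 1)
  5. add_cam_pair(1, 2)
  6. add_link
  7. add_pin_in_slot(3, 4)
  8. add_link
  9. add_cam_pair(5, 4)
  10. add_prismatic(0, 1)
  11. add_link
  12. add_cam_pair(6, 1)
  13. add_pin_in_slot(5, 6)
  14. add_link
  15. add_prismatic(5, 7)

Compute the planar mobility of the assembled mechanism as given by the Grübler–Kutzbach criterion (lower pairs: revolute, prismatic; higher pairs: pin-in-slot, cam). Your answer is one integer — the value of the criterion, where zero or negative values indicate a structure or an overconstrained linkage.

M = 10

link 0 = ground. State L|J1|J2 = 1|0|0
+link1  2|0|0
+link2  3|0|0
+link3  4|0|0
R(3,1) f=1→J1  4|1|0
C(1,2) f=2→J2  4|1|1
+link4  5|1|1
PS(3,4) f=2→J2  5|1|2
+link5  6|1|2
C(5,4) f=2→J2  6|1|3
P(0,1) f=1→J1  6|2|3
+link6  7|2|3
C(6,1) f=2→J2  7|2|4
PS(5,6) f=2→J2  7|2|5
+link7  8|2|5
P(5,7) f=1→J1  8|3|5
M = 3(8−1)−2·3−5 = 21−6−5 = 10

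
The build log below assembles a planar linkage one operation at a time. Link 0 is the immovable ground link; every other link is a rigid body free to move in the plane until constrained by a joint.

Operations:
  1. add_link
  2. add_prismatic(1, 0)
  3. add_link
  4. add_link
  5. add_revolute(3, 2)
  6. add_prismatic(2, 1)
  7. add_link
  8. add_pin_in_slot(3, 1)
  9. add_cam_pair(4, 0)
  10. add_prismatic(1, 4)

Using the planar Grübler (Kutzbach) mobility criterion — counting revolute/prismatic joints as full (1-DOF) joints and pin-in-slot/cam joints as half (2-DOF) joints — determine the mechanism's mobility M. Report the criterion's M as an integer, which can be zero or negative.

M = 2

[1;0;0] (link 0 is ground)
L+ [2;0;0]
P(1,0)∈J1 [2;1;0]
L+ [3;1;0]
L+ [4;1;0]
R(3,2)∈J1 [4;2;0]
P(2,1)∈J1 [4;3;0]
L+ [5;3;0]
PS(3,1)∈J2 [5;3;1]
C(4,0)∈J2 [5;3;2]
P(1,4)∈J1 [5;4;2]
mobility = 12 − 8 − 2 = 2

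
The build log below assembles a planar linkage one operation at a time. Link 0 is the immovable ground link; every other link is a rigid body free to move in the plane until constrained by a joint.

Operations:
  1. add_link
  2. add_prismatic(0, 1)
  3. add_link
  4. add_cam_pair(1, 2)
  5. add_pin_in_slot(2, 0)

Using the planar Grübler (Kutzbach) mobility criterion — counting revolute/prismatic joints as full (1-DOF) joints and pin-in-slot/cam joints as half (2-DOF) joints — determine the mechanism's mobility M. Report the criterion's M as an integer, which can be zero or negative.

M = 2

[1;0;0] (link 0 is ground)
L+ [2;0;0]
P(0,1)∈J1 [2;1;0]
L+ [3;1;0]
C(1,2)∈J2 [3;1;1]
PS(2,0)∈J2 [3;1;2]
mobility = 6 − 2 − 2 = 2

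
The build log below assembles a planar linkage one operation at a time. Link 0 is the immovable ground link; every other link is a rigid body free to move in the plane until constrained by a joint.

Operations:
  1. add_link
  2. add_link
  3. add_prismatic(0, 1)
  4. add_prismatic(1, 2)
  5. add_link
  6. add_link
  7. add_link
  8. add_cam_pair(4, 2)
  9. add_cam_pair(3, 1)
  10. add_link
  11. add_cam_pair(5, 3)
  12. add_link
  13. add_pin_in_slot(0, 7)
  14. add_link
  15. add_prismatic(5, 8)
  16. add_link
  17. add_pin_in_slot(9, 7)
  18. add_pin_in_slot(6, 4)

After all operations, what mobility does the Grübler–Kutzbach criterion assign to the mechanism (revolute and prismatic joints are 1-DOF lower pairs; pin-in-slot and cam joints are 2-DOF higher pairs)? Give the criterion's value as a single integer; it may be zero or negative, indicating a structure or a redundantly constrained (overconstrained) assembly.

M = 15

(L,J1,J2)=(1,0,0); link0 fixed
link1: (2,0,0)
link2: (3,0,0)
P 0-1 [J1]: (3,1,0)
P 1-2 [J1]: (3,2,0)
link3: (4,2,0)
link4: (5,2,0)
link5: (6,2,0)
C 4-2 [J2]: (6,2,1)
C 3-1 [J2]: (6,2,2)
link6: (7,2,2)
C 5-3 [J2]: (7,2,3)
link7: (8,2,3)
PS 0-7 [J2]: (8,2,4)
link8: (9,2,4)
P 5-8 [J1]: (9,3,4)
link9: (10,3,4)
PS 9-7 [J2]: (10,3,5)
PS 6-4 [J2]: (10,3,6)
Grübler: 3·9 − 2·3 − 6 = 15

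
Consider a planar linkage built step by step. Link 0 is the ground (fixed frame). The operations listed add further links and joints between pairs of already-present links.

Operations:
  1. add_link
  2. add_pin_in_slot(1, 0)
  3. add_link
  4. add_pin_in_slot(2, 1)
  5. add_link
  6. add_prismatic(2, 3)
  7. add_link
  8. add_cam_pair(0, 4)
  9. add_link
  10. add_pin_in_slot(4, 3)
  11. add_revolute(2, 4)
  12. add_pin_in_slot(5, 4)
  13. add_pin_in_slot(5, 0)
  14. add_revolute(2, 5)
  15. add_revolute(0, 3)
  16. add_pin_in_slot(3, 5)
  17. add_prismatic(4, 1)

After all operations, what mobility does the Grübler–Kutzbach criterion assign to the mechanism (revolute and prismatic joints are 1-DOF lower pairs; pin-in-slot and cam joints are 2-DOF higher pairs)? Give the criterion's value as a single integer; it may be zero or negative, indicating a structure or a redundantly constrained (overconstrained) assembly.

M = -2

ground; <1,0,0>
#1 <2,0,0>
PS:1↔0 J2 <2,0,1>
#2 <3,0,1>
PS:2↔1 J2 <3,0,2>
#3 <4,0,2>
P:2↔3 J1 <4,1,2>
#4 <5,1,2>
C:0↔4 J2 <5,1,3>
#5 <6,1,3>
PS:4↔3 J2 <6,1,4>
R:2↔4 J1 <6,2,4>
PS:5↔4 J2 <6,2,5>
PS:5↔0 J2 <6,2,6>
R:2↔5 J1 <6,3,6>
R:0↔3 J1 <6,4,6>
PS:3↔5 J2 <6,4,7>
P:4↔1 J1 <6,5,7>
3×5 − 2×5 − 1×7 = -2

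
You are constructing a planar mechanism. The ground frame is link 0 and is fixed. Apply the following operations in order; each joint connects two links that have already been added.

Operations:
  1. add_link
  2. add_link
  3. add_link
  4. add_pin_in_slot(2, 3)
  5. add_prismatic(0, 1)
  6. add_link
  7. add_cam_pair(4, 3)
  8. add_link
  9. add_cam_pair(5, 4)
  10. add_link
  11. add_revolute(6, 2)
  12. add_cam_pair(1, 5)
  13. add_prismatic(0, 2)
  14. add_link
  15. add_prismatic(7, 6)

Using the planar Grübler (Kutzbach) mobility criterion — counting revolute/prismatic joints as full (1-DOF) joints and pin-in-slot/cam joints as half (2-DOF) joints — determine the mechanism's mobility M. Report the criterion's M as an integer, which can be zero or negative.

M = 9

[1;0;0] (link 0 is ground)
L+ [2;0;0]
L+ [3;0;0]
L+ [4;0;0]
PS(2,3)∈J2 [4;0;1]
P(0,1)∈J1 [4;1;1]
L+ [5;1;1]
C(4,3)∈J2 [5;1;2]
L+ [6;1;2]
C(5,4)∈J2 [6;1;3]
L+ [7;1;3]
R(6,2)∈J1 [7;2;3]
C(1,5)∈J2 [7;2;4]
P(0,2)∈J1 [7;3;4]
L+ [8;3;4]
P(7,6)∈J1 [8;4;4]
mobility = 21 − 8 − 4 = 9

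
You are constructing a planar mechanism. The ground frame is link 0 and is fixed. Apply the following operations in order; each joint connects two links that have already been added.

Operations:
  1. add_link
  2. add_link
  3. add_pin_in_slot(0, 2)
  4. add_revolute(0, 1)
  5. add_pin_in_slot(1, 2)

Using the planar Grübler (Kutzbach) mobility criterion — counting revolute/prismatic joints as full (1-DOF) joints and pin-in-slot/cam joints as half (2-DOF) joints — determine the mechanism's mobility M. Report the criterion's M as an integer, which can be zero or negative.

M = 2

link 0 = ground. State L|J1|J2 = 1|0|0
+link1  2|0|0
+link2  3|0|0
PS(0,2) f=2→J2  3|0|1
R(0,1) f=1→J1  3|1|1
PS(1,2) f=2→J2  3|1|2
M = 3(3−1)−2·1−2 = 6−2−2 = 2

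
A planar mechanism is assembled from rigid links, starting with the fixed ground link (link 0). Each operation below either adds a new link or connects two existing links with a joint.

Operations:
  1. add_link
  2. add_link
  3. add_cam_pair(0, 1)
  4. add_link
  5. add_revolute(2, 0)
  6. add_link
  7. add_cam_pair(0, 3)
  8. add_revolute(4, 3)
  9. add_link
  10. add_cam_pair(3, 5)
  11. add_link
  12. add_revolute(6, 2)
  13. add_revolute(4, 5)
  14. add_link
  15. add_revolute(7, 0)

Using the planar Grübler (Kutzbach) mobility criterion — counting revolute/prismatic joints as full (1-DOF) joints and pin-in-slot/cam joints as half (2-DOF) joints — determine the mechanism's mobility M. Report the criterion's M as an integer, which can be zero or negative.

M = 8

ground; <1,0,0>
#1 <2,0,0>
#2 <3,0,0>
C:0↔1 J2 <3,0,1>
#3 <4,0,1>
R:2↔0 J1 <4,1,1>
#4 <5,1,1>
C:0↔3 J2 <5,1,2>
R:4↔3 J1 <5,2,2>
#5 <6,2,2>
C:3↔5 J2 <6,2,3>
#6 <7,2,3>
R:6↔2 J1 <7,3,3>
R:4↔5 J1 <7,4,3>
#7 <8,4,3>
R:7↔0 J1 <8,5,3>
3×7 − 2×5 − 1×3 = 8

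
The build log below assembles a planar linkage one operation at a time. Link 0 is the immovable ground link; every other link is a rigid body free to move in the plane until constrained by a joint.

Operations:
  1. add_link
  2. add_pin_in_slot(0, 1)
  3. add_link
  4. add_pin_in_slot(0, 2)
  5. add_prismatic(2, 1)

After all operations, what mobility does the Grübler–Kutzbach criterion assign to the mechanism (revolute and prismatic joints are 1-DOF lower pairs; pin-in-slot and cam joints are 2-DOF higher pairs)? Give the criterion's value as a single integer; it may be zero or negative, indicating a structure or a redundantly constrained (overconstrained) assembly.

M = 2

[1;0;0] (link 0 is ground)
L+ [2;0;0]
PS(0,1)∈J2 [2;0;1]
L+ [3;0;1]
PS(0,2)∈J2 [3;0;2]
P(2,1)∈J1 [3;1;2]
mobility = 6 − 2 − 2 = 2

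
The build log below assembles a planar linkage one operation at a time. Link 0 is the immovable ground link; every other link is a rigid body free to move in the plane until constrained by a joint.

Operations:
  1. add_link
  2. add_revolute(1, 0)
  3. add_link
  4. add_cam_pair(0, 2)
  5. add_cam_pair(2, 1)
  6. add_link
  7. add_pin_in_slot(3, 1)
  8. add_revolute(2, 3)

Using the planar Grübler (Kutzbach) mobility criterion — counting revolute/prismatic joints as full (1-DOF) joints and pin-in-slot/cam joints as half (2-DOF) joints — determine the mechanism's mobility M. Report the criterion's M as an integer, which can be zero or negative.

M = 2

(L,J1,J2)=(1,0,0); link0 fixed
link1: (2,0,0)
R 1-0 [J1]: (2,1,0)
link2: (3,1,0)
C 0-2 [J2]: (3,1,1)
C 2-1 [J2]: (3,1,2)
link3: (4,1,2)
PS 3-1 [J2]: (4,1,3)
R 2-3 [J1]: (4,2,3)
Grübler: 3·3 − 2·2 − 3 = 2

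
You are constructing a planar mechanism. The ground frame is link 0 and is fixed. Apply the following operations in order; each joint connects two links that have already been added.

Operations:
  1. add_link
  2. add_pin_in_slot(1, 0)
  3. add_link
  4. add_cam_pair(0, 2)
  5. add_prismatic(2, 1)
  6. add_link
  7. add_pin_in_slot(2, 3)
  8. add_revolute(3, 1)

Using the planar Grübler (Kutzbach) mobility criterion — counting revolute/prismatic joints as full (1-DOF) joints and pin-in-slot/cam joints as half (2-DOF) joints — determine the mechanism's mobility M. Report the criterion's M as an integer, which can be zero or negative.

ground; <1,0,0>
#1 <2,0,0>
PS:1↔0 J2 <2,0,1>
#2 <3,0,1>
C:0↔2 J2 <3,0,2>
P:2↔1 J1 <3,1,2>
#3 <4,1,2>
PS:2↔3 J2 <4,1,3>
R:3↔1 J1 <4,2,3>
3×3 − 2×2 − 1×3 = 2

M = 2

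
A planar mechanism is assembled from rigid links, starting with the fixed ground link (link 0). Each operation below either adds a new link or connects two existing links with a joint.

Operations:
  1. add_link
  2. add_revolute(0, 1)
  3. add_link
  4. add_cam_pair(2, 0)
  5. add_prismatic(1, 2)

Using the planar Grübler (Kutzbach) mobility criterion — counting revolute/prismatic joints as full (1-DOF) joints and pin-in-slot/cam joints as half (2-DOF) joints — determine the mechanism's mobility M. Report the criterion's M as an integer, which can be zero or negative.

ground; <1,0,0>
#1 <2,0,0>
R:0↔1 J1 <2,1,0>
#2 <3,1,0>
C:2↔0 J2 <3,1,1>
P:1↔2 J1 <3,2,1>
3×2 − 2×2 − 1×1 = 1

M = 1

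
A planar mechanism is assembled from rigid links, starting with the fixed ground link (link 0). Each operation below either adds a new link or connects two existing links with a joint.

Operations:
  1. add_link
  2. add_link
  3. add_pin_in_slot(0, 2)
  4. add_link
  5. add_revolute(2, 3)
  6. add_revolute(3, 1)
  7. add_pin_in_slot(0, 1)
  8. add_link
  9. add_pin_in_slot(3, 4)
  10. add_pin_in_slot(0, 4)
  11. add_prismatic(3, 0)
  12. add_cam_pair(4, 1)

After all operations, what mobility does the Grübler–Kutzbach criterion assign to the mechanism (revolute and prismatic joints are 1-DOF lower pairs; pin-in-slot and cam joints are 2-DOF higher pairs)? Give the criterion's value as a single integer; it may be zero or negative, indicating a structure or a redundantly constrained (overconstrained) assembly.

M = 1

ground; <1,0,0>
#1 <2,0,0>
#2 <3,0,0>
PS:0↔2 J2 <3,0,1>
#3 <4,0,1>
R:2↔3 J1 <4,1,1>
R:3↔1 J1 <4,2,1>
PS:0↔1 J2 <4,2,2>
#4 <5,2,2>
PS:3↔4 J2 <5,2,3>
PS:0↔4 J2 <5,2,4>
P:3↔0 J1 <5,3,4>
C:4↔1 J2 <5,3,5>
3×4 − 2×3 − 1×5 = 1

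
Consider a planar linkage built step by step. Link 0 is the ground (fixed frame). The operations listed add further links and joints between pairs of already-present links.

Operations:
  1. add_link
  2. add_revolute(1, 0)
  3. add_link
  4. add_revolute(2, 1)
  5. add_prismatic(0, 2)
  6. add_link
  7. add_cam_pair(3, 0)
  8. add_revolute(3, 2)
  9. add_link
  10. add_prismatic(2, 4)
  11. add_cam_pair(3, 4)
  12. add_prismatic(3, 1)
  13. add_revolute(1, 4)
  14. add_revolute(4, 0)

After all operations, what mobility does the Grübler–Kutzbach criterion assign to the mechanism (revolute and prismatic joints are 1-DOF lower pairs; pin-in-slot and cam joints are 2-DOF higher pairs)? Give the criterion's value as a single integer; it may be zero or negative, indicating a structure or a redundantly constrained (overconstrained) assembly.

(L,J1,J2)=(1,0,0); link0 fixed
link1: (2,0,0)
R 1-0 [J1]: (2,1,0)
link2: (3,1,0)
R 2-1 [J1]: (3,2,0)
P 0-2 [J1]: (3,3,0)
link3: (4,3,0)
C 3-0 [J2]: (4,3,1)
R 3-2 [J1]: (4,4,1)
link4: (5,4,1)
P 2-4 [J1]: (5,5,1)
C 3-4 [J2]: (5,5,2)
P 3-1 [J1]: (5,6,2)
R 1-4 [J1]: (5,7,2)
R 4-0 [J1]: (5,8,2)
Grübler: 3·4 − 2·8 − 2 = -6

M = -6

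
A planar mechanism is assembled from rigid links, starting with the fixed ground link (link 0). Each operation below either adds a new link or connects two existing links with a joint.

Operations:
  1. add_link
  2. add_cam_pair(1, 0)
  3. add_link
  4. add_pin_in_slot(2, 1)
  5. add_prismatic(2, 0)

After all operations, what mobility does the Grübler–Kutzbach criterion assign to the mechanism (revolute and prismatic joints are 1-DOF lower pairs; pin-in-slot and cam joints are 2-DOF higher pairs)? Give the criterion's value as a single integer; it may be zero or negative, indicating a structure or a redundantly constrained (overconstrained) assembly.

[1;0;0] (link 0 is ground)
L+ [2;0;0]
C(1,0)∈J2 [2;0;1]
L+ [3;0;1]
PS(2,1)∈J2 [3;0;2]
P(2,0)∈J1 [3;1;2]
mobility = 6 − 2 − 2 = 2

M = 2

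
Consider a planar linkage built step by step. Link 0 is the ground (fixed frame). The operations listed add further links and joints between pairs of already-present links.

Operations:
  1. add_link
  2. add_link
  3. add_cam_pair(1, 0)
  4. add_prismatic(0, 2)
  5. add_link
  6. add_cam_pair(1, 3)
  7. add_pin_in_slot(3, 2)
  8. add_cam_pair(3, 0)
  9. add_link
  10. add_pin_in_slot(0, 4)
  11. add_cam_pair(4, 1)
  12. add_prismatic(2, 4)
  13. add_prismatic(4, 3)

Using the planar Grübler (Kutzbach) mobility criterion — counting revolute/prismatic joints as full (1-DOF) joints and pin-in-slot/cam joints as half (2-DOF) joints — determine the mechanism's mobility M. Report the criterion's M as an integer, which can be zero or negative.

ground; <1,0,0>
#1 <2,0,0>
#2 <3,0,0>
C:1↔0 J2 <3,0,1>
P:0↔2 J1 <3,1,1>
#3 <4,1,1>
C:1↔3 J2 <4,1,2>
PS:3↔2 J2 <4,1,3>
C:3↔0 J2 <4,1,4>
#4 <5,1,4>
PS:0↔4 J2 <5,1,5>
C:4↔1 J2 <5,1,6>
P:2↔4 J1 <5,2,6>
P:4↔3 J1 <5,3,6>
3×4 − 2×3 − 1×6 = 0

M = 0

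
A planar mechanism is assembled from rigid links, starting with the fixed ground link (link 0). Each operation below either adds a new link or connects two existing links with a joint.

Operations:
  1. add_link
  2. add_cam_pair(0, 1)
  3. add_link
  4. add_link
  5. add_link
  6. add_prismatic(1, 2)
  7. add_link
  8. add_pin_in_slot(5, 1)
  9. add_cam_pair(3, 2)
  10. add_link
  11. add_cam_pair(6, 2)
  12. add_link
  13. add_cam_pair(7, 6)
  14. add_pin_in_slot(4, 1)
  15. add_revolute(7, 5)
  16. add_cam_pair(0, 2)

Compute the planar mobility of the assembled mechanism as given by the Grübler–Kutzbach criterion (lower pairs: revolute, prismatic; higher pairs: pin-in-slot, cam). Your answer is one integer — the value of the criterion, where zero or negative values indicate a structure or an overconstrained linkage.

M = 10

ground; <1,0,0>
#1 <2,0,0>
C:0↔1 J2 <2,0,1>
#2 <3,0,1>
#3 <4,0,1>
#4 <5,0,1>
P:1↔2 J1 <5,1,1>
#5 <6,1,1>
PS:5↔1 J2 <6,1,2>
C:3↔2 J2 <6,1,3>
#6 <7,1,3>
C:6↔2 J2 <7,1,4>
#7 <8,1,4>
C:7↔6 J2 <8,1,5>
PS:4↔1 J2 <8,1,6>
R:7↔5 J1 <8,2,6>
C:0↔2 J2 <8,2,7>
3×7 − 2×2 − 1×7 = 10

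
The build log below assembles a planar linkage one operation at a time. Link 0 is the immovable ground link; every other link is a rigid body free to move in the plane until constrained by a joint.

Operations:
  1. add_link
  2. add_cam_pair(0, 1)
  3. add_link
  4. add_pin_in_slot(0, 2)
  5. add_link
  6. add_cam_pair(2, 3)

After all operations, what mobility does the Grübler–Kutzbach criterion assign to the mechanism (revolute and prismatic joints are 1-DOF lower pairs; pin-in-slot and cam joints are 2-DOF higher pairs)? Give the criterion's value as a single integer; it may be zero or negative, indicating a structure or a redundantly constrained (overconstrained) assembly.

M = 6

[1;0;0] (link 0 is ground)
L+ [2;0;0]
C(0,1)∈J2 [2;0;1]
L+ [3;0;1]
PS(0,2)∈J2 [3;0;2]
L+ [4;0;2]
C(2,3)∈J2 [4;0;3]
mobility = 9 − 0 − 3 = 6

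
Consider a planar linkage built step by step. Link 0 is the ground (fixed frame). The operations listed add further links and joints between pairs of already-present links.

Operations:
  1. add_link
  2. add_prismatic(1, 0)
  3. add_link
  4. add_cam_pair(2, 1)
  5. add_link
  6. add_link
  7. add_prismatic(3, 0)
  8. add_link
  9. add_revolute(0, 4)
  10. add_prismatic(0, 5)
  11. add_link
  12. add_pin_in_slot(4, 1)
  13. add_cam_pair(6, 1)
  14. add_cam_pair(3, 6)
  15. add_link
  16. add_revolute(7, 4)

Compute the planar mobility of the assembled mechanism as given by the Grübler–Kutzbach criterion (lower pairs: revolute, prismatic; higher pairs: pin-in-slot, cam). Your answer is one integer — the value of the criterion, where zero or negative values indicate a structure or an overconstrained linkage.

M = 7

(L,J1,J2)=(1,0,0); link0 fixed
link1: (2,0,0)
P 1-0 [J1]: (2,1,0)
link2: (3,1,0)
C 2-1 [J2]: (3,1,1)
link3: (4,1,1)
link4: (5,1,1)
P 3-0 [J1]: (5,2,1)
link5: (6,2,1)
R 0-4 [J1]: (6,3,1)
P 0-5 [J1]: (6,4,1)
link6: (7,4,1)
PS 4-1 [J2]: (7,4,2)
C 6-1 [J2]: (7,4,3)
C 3-6 [J2]: (7,4,4)
link7: (8,4,4)
R 7-4 [J1]: (8,5,4)
Grübler: 3·7 − 2·5 − 4 = 7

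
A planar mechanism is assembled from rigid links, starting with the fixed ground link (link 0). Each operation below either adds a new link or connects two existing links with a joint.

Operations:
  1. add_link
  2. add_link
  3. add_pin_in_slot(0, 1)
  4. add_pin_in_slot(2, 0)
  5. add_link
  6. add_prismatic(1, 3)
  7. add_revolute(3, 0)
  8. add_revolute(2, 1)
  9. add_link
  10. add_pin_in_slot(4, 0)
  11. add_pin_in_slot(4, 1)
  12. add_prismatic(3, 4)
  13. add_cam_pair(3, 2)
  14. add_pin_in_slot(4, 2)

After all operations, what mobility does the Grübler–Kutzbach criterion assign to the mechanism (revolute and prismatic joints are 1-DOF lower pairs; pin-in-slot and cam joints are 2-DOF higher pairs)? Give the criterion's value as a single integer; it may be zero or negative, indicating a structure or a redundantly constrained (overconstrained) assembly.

[1;0;0] (link 0 is ground)
L+ [2;0;0]
L+ [3;0;0]
PS(0,1)∈J2 [3;0;1]
PS(2,0)∈J2 [3;0;2]
L+ [4;0;2]
P(1,3)∈J1 [4;1;2]
R(3,0)∈J1 [4;2;2]
R(2,1)∈J1 [4;3;2]
L+ [5;3;2]
PS(4,0)∈J2 [5;3;3]
PS(4,1)∈J2 [5;3;4]
P(3,4)∈J1 [5;4;4]
C(3,2)∈J2 [5;4;5]
PS(4,2)∈J2 [5;4;6]
mobility = 12 − 8 − 6 = -2

M = -2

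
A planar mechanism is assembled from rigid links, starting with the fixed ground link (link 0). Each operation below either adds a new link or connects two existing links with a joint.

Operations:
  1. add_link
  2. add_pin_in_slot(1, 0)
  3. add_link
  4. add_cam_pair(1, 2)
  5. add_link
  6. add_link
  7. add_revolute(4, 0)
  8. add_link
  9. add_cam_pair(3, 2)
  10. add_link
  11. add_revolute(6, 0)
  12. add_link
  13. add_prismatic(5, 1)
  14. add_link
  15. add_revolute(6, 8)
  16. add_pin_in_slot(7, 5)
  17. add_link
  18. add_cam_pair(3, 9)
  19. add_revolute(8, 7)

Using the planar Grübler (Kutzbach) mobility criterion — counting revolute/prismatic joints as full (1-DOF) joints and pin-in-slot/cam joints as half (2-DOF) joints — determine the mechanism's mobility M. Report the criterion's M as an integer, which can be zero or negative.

link 0 = ground. State L|J1|J2 = 1|0|0
+link1  2|0|0
PS(1,0) f=2→J2  2|0|1
+link2  3|0|1
C(1,2) f=2→J2  3|0|2
+link3  4|0|2
+link4  5|0|2
R(4,0) f=1→J1  5|1|2
+link5  6|1|2
C(3,2) f=2→J2  6|1|3
+link6  7|1|3
R(6,0) f=1→J1  7|2|3
+link7  8|2|3
P(5,1) f=1→J1  8|3|3
+link8  9|3|3
R(6,8) f=1→J1  9|4|3
PS(7,5) f=2→J2  9|4|4
+link9  10|4|4
C(3,9) f=2→J2  10|4|5
R(8,7) f=1→J1  10|5|5
M = 3(10−1)−2·5−5 = 27−10−5 = 12

M = 12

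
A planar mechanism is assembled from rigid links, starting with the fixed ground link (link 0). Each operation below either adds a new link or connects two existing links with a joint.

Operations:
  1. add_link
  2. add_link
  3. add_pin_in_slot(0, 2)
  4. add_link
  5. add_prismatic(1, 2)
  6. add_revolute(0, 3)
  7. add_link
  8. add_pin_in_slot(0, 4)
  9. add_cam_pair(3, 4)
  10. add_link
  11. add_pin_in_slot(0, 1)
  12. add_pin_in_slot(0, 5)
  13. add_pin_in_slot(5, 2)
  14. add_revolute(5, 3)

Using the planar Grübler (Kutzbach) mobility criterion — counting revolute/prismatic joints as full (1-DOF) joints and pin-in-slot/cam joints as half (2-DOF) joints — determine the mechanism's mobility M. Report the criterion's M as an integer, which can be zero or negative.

(L,J1,J2)=(1,0,0); link0 fixed
link1: (2,0,0)
link2: (3,0,0)
PS 0-2 [J2]: (3,0,1)
link3: (4,0,1)
P 1-2 [J1]: (4,1,1)
R 0-3 [J1]: (4,2,1)
link4: (5,2,1)
PS 0-4 [J2]: (5,2,2)
C 3-4 [J2]: (5,2,3)
link5: (6,2,3)
PS 0-1 [J2]: (6,2,4)
PS 0-5 [J2]: (6,2,5)
PS 5-2 [J2]: (6,2,6)
R 5-3 [J1]: (6,3,6)
Grübler: 3·5 − 2·3 − 6 = 3

M = 3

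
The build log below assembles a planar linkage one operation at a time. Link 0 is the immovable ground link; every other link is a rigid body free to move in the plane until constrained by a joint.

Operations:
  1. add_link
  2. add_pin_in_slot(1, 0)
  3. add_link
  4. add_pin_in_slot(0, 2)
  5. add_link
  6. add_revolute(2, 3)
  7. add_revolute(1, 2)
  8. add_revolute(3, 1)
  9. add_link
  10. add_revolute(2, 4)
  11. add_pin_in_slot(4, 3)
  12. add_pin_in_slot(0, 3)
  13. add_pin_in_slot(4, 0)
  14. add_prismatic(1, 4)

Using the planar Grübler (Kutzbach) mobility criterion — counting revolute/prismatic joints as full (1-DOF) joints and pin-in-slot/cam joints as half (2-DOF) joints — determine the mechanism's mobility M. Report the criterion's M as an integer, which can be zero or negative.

ground; <1,0,0>
#1 <2,0,0>
PS:1↔0 J2 <2,0,1>
#2 <3,0,1>
PS:0↔2 J2 <3,0,2>
#3 <4,0,2>
R:2↔3 J1 <4,1,2>
R:1↔2 J1 <4,2,2>
R:3↔1 J1 <4,3,2>
#4 <5,3,2>
R:2↔4 J1 <5,4,2>
PS:4↔3 J2 <5,4,3>
PS:0↔3 J2 <5,4,4>
PS:4↔0 J2 <5,4,5>
P:1↔4 J1 <5,5,5>
3×4 − 2×5 − 1×5 = -3

M = -3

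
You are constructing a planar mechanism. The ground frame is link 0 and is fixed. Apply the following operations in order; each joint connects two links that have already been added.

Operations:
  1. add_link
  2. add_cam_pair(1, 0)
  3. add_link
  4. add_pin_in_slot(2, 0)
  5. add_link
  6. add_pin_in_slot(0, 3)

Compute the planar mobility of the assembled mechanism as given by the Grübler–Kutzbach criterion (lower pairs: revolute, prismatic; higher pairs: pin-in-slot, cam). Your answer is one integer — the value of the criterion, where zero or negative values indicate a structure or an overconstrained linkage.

M = 6

[1;0;0] (link 0 is ground)
L+ [2;0;0]
C(1,0)∈J2 [2;0;1]
L+ [3;0;1]
PS(2,0)∈J2 [3;0;2]
L+ [4;0;2]
PS(0,3)∈J2 [4;0;3]
mobility = 9 − 0 − 3 = 6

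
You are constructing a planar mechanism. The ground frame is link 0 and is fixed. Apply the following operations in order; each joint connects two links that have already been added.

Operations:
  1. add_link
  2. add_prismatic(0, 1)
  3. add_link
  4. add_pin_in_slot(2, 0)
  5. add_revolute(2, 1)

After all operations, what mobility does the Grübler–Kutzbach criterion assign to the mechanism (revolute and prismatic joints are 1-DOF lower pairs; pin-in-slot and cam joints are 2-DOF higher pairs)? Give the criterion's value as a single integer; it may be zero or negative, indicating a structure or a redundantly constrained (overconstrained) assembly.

[1;0;0] (link 0 is ground)
L+ [2;0;0]
P(0,1)∈J1 [2;1;0]
L+ [3;1;0]
PS(2,0)∈J2 [3;1;1]
R(2,1)∈J1 [3;2;1]
mobility = 6 − 4 − 1 = 1

M = 1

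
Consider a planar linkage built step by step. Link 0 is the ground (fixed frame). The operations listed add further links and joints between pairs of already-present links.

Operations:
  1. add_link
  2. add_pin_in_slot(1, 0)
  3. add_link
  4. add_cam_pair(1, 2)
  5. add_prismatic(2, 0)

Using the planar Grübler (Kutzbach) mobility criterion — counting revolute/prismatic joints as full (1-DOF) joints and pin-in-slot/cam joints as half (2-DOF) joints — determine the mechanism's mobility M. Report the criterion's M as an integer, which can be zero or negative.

M = 2

ground; <1,0,0>
#1 <2,0,0>
PS:1↔0 J2 <2,0,1>
#2 <3,0,1>
C:1↔2 J2 <3,0,2>
P:2↔0 J1 <3,1,2>
3×2 − 2×1 − 1×2 = 2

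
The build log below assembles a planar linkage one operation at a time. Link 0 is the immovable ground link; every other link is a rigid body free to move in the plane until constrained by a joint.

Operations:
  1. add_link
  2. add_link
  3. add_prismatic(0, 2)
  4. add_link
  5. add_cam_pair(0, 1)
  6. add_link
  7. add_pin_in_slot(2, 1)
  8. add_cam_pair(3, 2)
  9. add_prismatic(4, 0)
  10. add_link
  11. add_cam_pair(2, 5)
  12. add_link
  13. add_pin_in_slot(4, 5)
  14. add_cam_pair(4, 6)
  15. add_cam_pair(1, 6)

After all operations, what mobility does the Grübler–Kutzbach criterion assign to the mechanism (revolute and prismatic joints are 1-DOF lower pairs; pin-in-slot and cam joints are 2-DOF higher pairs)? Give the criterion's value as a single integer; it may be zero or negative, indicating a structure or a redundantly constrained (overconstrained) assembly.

M = 7

L=1 J1=0 J2=0
add link → L=2 J1=0 J2=0
add link → L=3 J1=0 J2=0
P@0,2 dof=1 J1 → L=3 J1=1 J2=0
add link → L=4 J1=1 J2=0
C@0,1 dof=2 J2 → L=4 J1=1 J2=1
add link → L=5 J1=1 J2=1
PS@2,1 dof=2 J2 → L=5 J1=1 J2=2
C@3,2 dof=2 J2 → L=5 J1=1 J2=3
P@4,0 dof=1 J1 → L=5 J1=2 J2=3
add link → L=6 J1=2 J2=3
C@2,5 dof=2 J2 → L=6 J1=2 J2=4
add link → L=7 J1=2 J2=4
PS@4,5 dof=2 J2 → L=7 J1=2 J2=5
C@4,6 dof=2 J2 → L=7 J1=2 J2=6
C@1,6 dof=2 J2 → L=7 J1=2 J2=7
M=3(L−1)−2J1−J2=3·6−2·2−7=7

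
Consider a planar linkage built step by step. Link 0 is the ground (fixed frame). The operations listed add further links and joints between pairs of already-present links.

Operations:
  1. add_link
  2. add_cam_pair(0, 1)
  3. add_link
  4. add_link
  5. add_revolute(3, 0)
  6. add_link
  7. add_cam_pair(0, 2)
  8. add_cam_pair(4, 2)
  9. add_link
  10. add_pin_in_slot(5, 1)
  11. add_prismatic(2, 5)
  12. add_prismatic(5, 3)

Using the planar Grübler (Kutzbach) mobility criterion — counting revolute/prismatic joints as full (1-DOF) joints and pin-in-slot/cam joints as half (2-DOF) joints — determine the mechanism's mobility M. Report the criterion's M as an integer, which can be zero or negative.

M = 5

[1;0;0] (link 0 is ground)
L+ [2;0;0]
C(0,1)∈J2 [2;0;1]
L+ [3;0;1]
L+ [4;0;1]
R(3,0)∈J1 [4;1;1]
L+ [5;1;1]
C(0,2)∈J2 [5;1;2]
C(4,2)∈J2 [5;1;3]
L+ [6;1;3]
PS(5,1)∈J2 [6;1;4]
P(2,5)∈J1 [6;2;4]
P(5,3)∈J1 [6;3;4]
mobility = 15 − 6 − 4 = 5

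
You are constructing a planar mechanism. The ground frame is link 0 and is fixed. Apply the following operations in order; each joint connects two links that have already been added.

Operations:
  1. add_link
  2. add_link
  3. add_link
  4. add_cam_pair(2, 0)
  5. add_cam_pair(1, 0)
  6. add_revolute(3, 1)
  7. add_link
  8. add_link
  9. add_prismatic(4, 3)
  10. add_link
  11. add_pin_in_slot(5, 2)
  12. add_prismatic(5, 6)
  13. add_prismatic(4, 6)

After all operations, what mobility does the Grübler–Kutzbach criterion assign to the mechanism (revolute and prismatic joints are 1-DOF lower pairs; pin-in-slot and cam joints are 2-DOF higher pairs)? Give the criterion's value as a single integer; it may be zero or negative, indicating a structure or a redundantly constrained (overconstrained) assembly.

ground; <1,0,0>
#1 <2,0,0>
#2 <3,0,0>
#3 <4,0,0>
C:2↔0 J2 <4,0,1>
C:1↔0 J2 <4,0,2>
R:3↔1 J1 <4,1,2>
#4 <5,1,2>
#5 <6,1,2>
P:4↔3 J1 <6,2,2>
#6 <7,2,2>
PS:5↔2 J2 <7,2,3>
P:5↔6 J1 <7,3,3>
P:4↔6 J1 <7,4,3>
3×6 − 2×4 − 1×3 = 7

M = 7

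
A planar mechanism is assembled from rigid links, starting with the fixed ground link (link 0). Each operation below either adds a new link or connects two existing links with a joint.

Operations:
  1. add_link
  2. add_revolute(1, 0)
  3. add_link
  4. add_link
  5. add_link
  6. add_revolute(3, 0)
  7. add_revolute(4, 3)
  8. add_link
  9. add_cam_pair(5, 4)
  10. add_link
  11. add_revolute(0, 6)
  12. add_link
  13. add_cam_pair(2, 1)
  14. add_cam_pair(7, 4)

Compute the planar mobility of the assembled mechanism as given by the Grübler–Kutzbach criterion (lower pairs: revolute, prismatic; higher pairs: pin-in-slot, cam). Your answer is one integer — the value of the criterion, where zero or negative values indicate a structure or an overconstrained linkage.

M = 10

ground; <1,0,0>
#1 <2,0,0>
R:1↔0 J1 <2,1,0>
#2 <3,1,0>
#3 <4,1,0>
#4 <5,1,0>
R:3↔0 J1 <5,2,0>
R:4↔3 J1 <5,3,0>
#5 <6,3,0>
C:5↔4 J2 <6,3,1>
#6 <7,3,1>
R:0↔6 J1 <7,4,1>
#7 <8,4,1>
C:2↔1 J2 <8,4,2>
C:7↔4 J2 <8,4,3>
3×7 − 2×4 − 1×3 = 10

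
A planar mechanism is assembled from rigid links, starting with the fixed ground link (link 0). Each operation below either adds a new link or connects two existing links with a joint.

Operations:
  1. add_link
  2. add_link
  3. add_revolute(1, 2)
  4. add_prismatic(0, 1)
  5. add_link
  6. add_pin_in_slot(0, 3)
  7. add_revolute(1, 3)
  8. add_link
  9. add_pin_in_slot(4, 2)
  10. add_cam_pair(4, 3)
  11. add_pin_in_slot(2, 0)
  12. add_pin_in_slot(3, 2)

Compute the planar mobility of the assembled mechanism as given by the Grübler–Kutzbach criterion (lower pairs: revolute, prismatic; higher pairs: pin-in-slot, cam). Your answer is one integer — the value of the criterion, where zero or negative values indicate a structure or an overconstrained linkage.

M = 1

(L,J1,J2)=(1,0,0); link0 fixed
link1: (2,0,0)
link2: (3,0,0)
R 1-2 [J1]: (3,1,0)
P 0-1 [J1]: (3,2,0)
link3: (4,2,0)
PS 0-3 [J2]: (4,2,1)
R 1-3 [J1]: (4,3,1)
link4: (5,3,1)
PS 4-2 [J2]: (5,3,2)
C 4-3 [J2]: (5,3,3)
PS 2-0 [J2]: (5,3,4)
PS 3-2 [J2]: (5,3,5)
Grübler: 3·4 − 2·3 − 5 = 1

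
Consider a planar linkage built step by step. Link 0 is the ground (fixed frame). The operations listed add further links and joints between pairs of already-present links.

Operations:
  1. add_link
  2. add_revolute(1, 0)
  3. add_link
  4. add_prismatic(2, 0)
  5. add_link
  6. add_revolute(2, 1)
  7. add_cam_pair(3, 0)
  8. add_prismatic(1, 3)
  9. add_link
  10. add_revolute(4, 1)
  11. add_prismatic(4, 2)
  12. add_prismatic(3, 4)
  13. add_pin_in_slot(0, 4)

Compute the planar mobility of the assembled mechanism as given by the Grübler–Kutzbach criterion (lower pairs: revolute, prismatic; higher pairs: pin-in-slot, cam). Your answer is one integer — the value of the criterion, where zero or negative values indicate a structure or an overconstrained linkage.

(L,J1,J2)=(1,0,0); link0 fixed
link1: (2,0,0)
R 1-0 [J1]: (2,1,0)
link2: (3,1,0)
P 2-0 [J1]: (3,2,0)
link3: (4,2,0)
R 2-1 [J1]: (4,3,0)
C 3-0 [J2]: (4,3,1)
P 1-3 [J1]: (4,4,1)
link4: (5,4,1)
R 4-1 [J1]: (5,5,1)
P 4-2 [J1]: (5,6,1)
P 3-4 [J1]: (5,7,1)
PS 0-4 [J2]: (5,7,2)
Grübler: 3·4 − 2·7 − 2 = -4

M = -4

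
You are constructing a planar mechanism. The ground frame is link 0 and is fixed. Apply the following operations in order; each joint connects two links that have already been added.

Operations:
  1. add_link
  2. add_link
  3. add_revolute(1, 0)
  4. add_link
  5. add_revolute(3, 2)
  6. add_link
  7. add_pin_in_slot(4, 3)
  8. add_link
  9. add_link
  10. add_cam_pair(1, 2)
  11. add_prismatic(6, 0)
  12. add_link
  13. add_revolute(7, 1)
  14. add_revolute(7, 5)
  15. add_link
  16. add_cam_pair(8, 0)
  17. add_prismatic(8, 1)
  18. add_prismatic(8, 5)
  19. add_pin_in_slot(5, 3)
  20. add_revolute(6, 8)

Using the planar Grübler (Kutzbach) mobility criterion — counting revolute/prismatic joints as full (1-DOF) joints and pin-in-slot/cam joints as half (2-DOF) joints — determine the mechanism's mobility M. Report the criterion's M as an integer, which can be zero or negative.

M = 4

(L,J1,J2)=(1,0,0); link0 fixed
link1: (2,0,0)
link2: (3,0,0)
R 1-0 [J1]: (3,1,0)
link3: (4,1,0)
R 3-2 [J1]: (4,2,0)
link4: (5,2,0)
PS 4-3 [J2]: (5,2,1)
link5: (6,2,1)
link6: (7,2,1)
C 1-2 [J2]: (7,2,2)
P 6-0 [J1]: (7,3,2)
link7: (8,3,2)
R 7-1 [J1]: (8,4,2)
R 7-5 [J1]: (8,5,2)
link8: (9,5,2)
C 8-0 [J2]: (9,5,3)
P 8-1 [J1]: (9,6,3)
P 8-5 [J1]: (9,7,3)
PS 5-3 [J2]: (9,7,4)
R 6-8 [J1]: (9,8,4)
Grübler: 3·8 − 2·8 − 4 = 4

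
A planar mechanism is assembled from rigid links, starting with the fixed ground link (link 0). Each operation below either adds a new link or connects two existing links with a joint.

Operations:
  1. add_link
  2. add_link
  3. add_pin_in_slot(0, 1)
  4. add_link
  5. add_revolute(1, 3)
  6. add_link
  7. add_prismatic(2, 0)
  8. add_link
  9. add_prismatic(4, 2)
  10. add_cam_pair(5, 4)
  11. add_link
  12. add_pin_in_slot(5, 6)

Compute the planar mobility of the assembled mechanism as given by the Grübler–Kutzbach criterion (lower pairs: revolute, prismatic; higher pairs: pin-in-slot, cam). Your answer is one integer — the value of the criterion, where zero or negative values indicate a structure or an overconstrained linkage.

link 0 = ground. State L|J1|J2 = 1|0|0
+link1  2|0|0
+link2  3|0|0
PS(0,1) f=2→J2  3|0|1
+link3  4|0|1
R(1,3) f=1→J1  4|1|1
+link4  5|1|1
P(2,0) f=1→J1  5|2|1
+link5  6|2|1
P(4,2) f=1→J1  6|3|1
C(5,4) f=2→J2  6|3|2
+link6  7|3|2
PS(5,6) f=2→J2  7|3|3
M = 3(7−1)−2·3−3 = 18−6−3 = 9

M = 9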